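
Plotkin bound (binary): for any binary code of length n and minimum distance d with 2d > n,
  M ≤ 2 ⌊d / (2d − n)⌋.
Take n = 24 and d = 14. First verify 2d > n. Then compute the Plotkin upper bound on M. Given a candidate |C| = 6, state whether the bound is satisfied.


Plotkin bound M ≤ 6; given |C| = 6 ≤ bound (satisfied).

Check applicability: 2d = 28, n = 24.
2d − n = 4 > 0, so Plotkin applies.
Compute d/(2d−n) = 14/4 ≈ 3.5000.
⌊d/(2d−n)⌋ = 3.
Plotkin bound: M ≤ 2·3 = 6.
Given |C| = 6, check: satisfied.
This |C| is at the Plotkin bound.


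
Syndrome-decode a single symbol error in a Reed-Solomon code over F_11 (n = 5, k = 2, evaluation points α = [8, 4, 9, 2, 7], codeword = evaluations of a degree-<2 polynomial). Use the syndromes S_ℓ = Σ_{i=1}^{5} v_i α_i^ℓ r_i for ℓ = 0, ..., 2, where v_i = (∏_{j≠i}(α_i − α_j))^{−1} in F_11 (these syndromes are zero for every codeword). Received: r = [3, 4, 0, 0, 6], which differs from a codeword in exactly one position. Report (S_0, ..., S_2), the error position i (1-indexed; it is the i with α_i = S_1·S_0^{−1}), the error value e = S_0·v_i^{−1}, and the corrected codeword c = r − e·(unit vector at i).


S = (6, 1, 2), error at position 4, error magnitude e = 1, c = [3, 4, 0, 10, 6].

Step 1: column multipliers v_i = (∏_{j≠i}(α_i − α_j))^{−1} mod 11.
  i = 1 (α = 8): (8−4)(8−9)(8−2)(8−7) = 4·(−1)·6·1 = −24 ≡ 9, so v_1 = 9^{−1} = 5 (mod 11).
  i = 2 (α = 4): (4−8)(4−9)(4−2)(4−7) = (−4)·(−5)·2·(−3) = −120 ≡ 1, so v_2 = 1^{−1} = 1 (mod 11).
  i = 3 (α = 9): (9−8)(9−4)(9−2)(9−7) = 1·5·7·2 = 70 ≡ 4, so v_3 = 4^{−1} = 3 (mod 11).
  i = 4 (α = 2): (2−8)(2−4)(2−9)(2−7) = (−6)·(−2)·(−7)·(−5) = 420 ≡ 2, so v_4 = 2^{−1} = 6 (mod 11).
  i = 5 (α = 7): (7−8)(7−4)(7−9)(7−2) = (−1)·3·(−2)·5 = 30 ≡ 8, so v_5 = 8^{−1} = 7 (mod 11).
  v = [5, 1, 3, 6, 7].
Step 2: syndromes of r = [3, 4, 0, 0, 6] (all sums mod 11).
  S_0 = Σ v_i r_i = 5·3 + 1·4 + 3·0 + 6·0 + 7·6 = 61 ≡ 6.
  S_1 = Σ v_i α_i r_i = 5·8·3 + 1·4·4 + 3·9·0 + 6·2·0 + 7·7·6 = 430 ≡ 1.
  α_i^2 mod 11 = [9, 5, 4, 4, 5].
  S_2 = Σ v_i α_i^2 r_i = 5·9·3 + 1·5·4 + 3·4·0 + 6·4·0 + 7·5·6 = 365 ≡ 2.
  S = (6, 1, 2) ≠ 0, so r is not a codeword (an error is present).
Step 3: locate the error. For a single error e at position i, S_ℓ = v_i·e·α_i^ℓ, so α_err = S_1/S_0.
  S_0^{−1} = 6^{−1} = 2 (mod 11), so α_err = 1·2 = 2 ≡ 2 = α_4. Error position i = 4.
  Consistency check: S_2/S_1 = 2·1 = 2 ≡ 2 = α_err ✓ (single-error assumption holds).
Step 4: error magnitude e = S_0/v_4 = S_0·∏_{j≠4}(α_4 − α_j) = 6·2 = 12 ≡ 1 (mod 11).
Step 5: correct position 4: c_4 = r_4 − e = 0 − 1 ≡ 10 (mod 11). Hence c = [3, 4, 0, 10, 6].
  Check: interpolating c through the α_i gives m(x) = 5 + 8·x (degree < 2) with m(α_i) = c_i for every i, so c is indeed a codeword.


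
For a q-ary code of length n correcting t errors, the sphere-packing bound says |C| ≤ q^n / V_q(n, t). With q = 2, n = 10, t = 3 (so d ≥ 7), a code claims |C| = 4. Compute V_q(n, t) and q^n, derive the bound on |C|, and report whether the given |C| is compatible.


V_q(n, t) = 176, q^n = 1024, Hamming bound = 5, |C| = 4 ≤ bound (satisfied).

Step 1: Compute V_q(n, t) = Σ_{j=0}^3 C(n, j) (q−1)^j.
  j = 0: C(10,0)·(1)^0 = 1·1 = 1.
  j = 1: C(10,1)·(1)^1 = 10·1 = 10.
  j = 2: C(10,2)·(1)^2 = 45·1 = 45.
  j = 3: C(10,3)·(1)^3 = 120·1 = 120.
  V_q(n, t) = 1 + 10 + 45 + 120 = 176.
Step 2: q^n = 2^10 = 1024.
Step 3: Hamming bound ⌊q^n / V_q(n,t)⌋ = ⌊1024/176⌋ = 5.
Step 4: Compare |C| = 4 to 5: satisfied.
The claimed |C| lies below the Hamming bound.


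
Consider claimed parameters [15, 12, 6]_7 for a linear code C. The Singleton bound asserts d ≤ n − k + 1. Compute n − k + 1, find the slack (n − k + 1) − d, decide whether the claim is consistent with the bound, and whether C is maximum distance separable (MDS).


Singleton RHS = n − k + 1 = 4, slack = -2, bound violated (no such code; not MDS).

Singleton bound: d ≤ n − k + 1.
Here n = 15, k = 12, so n − k + 1 = 4.
Given d = 6, check d ≤ 4: NO.
Slack = (n − k + 1) − d = -2.
The slack is negative: d = 6 exceeds n − k + 1 = 4 by 2, so the Singleton bound is violated and no linear [15, 12, 6]_7 code can exist. In particular it is not MDS (MDS requires d = n − k + 1 exactly).
Description: the claimed parameters are [15, 12, 6]_7; such a code would be impossible (violates the Singleton bound).


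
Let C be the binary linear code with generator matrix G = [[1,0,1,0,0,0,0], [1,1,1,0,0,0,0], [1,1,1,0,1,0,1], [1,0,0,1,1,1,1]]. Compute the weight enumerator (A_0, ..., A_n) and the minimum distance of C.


Weight distribution: A_0 = 1, A_1 = 1, A_2 = 2, A_3 = 4, A_4 = 3, A_5 = 3, A_6 = 2. Minimum distance d = 1.

Enumerate all 2^4 = 16 messages m ∈ F_2^4.
For each, compute codeword c = mG in F_2^7, then tally its weight.
  m = 0000 → c = 0000000, weight = 0.
  m = 1000 → c = 1010000, weight = 2.
  m = 0100 → c = 1110000, weight = 3.
  m = 1100 → c = 0100000, weight = 1.
  m = 0010 → c = 1110101, weight = 5.
  m = 1010 → c = 0100101, weight = 3.
  m = 0110 → c = 0000101, weight = 2.
  m = 1110 → c = 1010101, weight = 4.
  m = 0001 → c = 1001111, weight = 5.
  m = 1001 → c = 0011111, weight = 5.
  m = 0101 → c = 0111111, weight = 6.
  m = 1101 → c = 1101111, weight = 6.
  m = 0011 → c = 0111010, weight = 4.
  m = 1011 → c = 1101010, weight = 4.
  m = 0111 → c = 1001010, weight = 3.
  m = 1111 → c = 0011010, weight = 3.
Tally weights:
  weight 0: 1 codewords.
  weight 1: 1 codewords.
  weight 2: 2 codewords.
  weight 3: 4 codewords.
  weight 4: 3 codewords.
  weight 5: 3 codewords.
  weight 6: 2 codewords.
Minimum distance d = smallest w > 0 with A_w > 0 = 1.
Sanity: Σ A_w = 16 = 2^4 = 16 ✓.


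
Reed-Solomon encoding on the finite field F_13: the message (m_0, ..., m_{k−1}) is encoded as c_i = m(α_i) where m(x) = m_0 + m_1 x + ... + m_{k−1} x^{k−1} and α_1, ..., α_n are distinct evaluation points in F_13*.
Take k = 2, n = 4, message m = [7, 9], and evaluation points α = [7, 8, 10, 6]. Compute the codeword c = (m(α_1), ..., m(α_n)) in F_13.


c = [5, 1, 6, 9]

Message polynomial: m(x) = 7 + 9·x (mod 13).
For each evaluation point α_i, compute m(α_i) mod 13:
  α_1 = 7: Horner steps 9 → 5, so m(7) = 5.
  α_2 = 8: Horner steps 9 → 1, so m(8) = 1.
  α_3 = 10: Horner steps 9 → 6, so m(10) = 6.
  α_4 = 6: Horner steps 9 → 9, so m(6) = 9.
Codeword c = [5, 1, 6, 9] ∈ F_13^4.


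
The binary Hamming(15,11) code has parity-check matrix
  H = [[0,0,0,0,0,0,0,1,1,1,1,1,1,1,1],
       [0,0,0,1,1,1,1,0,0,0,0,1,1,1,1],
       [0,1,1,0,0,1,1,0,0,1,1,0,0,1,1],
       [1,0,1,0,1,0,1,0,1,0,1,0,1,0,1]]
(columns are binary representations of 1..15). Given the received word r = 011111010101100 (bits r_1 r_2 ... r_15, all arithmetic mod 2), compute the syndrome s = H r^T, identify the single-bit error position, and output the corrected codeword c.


s = (0, 1, 0, 1)^T, error position = 5, corrected codeword c = 011101010101100

Compute s = H r^T mod 2 one row at a time:
  s_1 = 1 + 0 + 1 + 0 + 1 + 1 + 0 + 0 = 4 ≡ 0 (mod 2).
  s_2 = 1 + 1 + 1 + 0 + 1 + 1 + 0 + 0 = 5 ≡ 1 (mod 2).
  s_3 = 1 + 1 + 1 + 0 + 1 + 0 + 0 + 0 = 4 ≡ 0 (mod 2).
  s_4 = 0 + 1 + 1 + 0 + 0 + 0 + 1 + 0 = 3 ≡ 1 (mod 2).
s = (0, 1, 0, 1)^T — this equals column 5 of H (binary 0101), so error is at position 5.
Correct: flip bit 5 of r = 011111010101100 to get c = 011101010101100.


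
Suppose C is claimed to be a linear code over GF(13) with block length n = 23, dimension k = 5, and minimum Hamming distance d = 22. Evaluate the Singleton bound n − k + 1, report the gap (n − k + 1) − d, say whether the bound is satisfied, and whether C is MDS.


Singleton RHS = n − k + 1 = 19, slack = -3, bound violated (no such code; not MDS).

Singleton bound: d ≤ n − k + 1.
Here n = 23, k = 5, so n − k + 1 = 19.
Given d = 22, check d ≤ 19: NO.
Slack = (n − k + 1) − d = -3.
The slack is negative: d = 22 exceeds n − k + 1 = 19 by 3, so the Singleton bound is violated and no linear [23, 5, 22]_13 code can exist. In particular it is not MDS (MDS requires d = n − k + 1 exactly).
Description: the claimed parameters are [23, 5, 22]_13; such a code would be impossible (violates the Singleton bound).


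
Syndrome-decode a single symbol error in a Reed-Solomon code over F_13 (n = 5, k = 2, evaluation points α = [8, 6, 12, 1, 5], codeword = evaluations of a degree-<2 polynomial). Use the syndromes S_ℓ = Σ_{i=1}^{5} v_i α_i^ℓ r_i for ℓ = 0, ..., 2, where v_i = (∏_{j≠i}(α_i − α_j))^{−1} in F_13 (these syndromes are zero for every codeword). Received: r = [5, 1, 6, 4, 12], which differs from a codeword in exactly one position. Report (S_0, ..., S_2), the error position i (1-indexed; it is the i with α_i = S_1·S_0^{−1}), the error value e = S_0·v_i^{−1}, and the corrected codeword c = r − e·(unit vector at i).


S = (3, 10, 3), error at position 3, error magnitude e = 6, c = [5, 1, 0, 4, 12].

Step 1: column multipliers v_i = (∏_{j≠i}(α_i − α_j))^{−1} mod 13.
  i = 1 (α = 8): (8−6)(8−12)(8−1)(8−5) = 2·(−4)·7·3 = −168 ≡ 1, so v_1 = 1^{−1} = 1 (mod 13).
  i = 2 (α = 6): (6−8)(6−12)(6−1)(6−5) = (−2)·(−6)·5·1 = 60 ≡ 8, so v_2 = 8^{−1} = 5 (mod 13).
  i = 3 (α = 12): (12−8)(12−6)(12−1)(12−5) = 4·6·11·7 = 1848 ≡ 2, so v_3 = 2^{−1} = 7 (mod 13).
  i = 4 (α = 1): (1−8)(1−6)(1−12)(1−5) = (−7)·(−5)·(−11)·(−4) = 1540 ≡ 6, so v_4 = 6^{−1} = 11 (mod 13).
  i = 5 (α = 5): (5−8)(5−6)(5−12)(5−1) = (−3)·(−1)·(−7)·4 = −84 ≡ 7, so v_5 = 7^{−1} = 2 (mod 13).
  v = [1, 5, 7, 11, 2].
Step 2: syndromes of r = [5, 1, 6, 4, 12] (all sums mod 13).
  S_0 = Σ v_i r_i = 1·5 + 5·1 + 7·6 + 11·4 + 2·12 = 120 ≡ 3.
  S_1 = Σ v_i α_i r_i = 1·8·5 + 5·6·1 + 7·12·6 + 11·1·4 + 2·5·12 = 738 ≡ 10.
  α_i^2 mod 13 = [12, 10, 1, 1, 12].
  S_2 = Σ v_i α_i^2 r_i = 1·12·5 + 5·10·1 + 7·1·6 + 11·1·4 + 2·12·12 = 484 ≡ 3.
  S = (3, 10, 3) ≠ 0, so r is not a codeword (an error is present).
Step 3: locate the error. For a single error e at position i, S_ℓ = v_i·e·α_i^ℓ, so α_err = S_1/S_0.
  S_0^{−1} = 3^{−1} = 9 (mod 13), so α_err = 10·9 = 90 ≡ 12 = α_3. Error position i = 3.
  Consistency check: S_2/S_1 = 3·4 = 12 ≡ 12 = α_err ✓ (single-error assumption holds).
Step 4: error magnitude e = S_0/v_3 = S_0·∏_{j≠3}(α_3 − α_j) = 3·2 = 6 ≡ 6 (mod 13).
Step 5: correct position 3: c_3 = r_3 − e = 6 − 6 ≡ 0 (mod 13). Hence c = [5, 1, 0, 4, 12].
  Check: interpolating c through the α_i gives m(x) = 2 + 2·x (degree < 2) with m(α_i) = c_i for every i, so c is indeed a codeword.


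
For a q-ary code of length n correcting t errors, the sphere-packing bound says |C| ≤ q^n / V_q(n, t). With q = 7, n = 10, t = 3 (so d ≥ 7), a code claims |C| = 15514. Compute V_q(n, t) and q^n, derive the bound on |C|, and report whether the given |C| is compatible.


V_q(n, t) = 27601, q^n = 282475249, Hamming bound = 10234, |C| = 15514 > bound (violated).

Step 1: Compute V_q(n, t) = Σ_{j=0}^3 C(n, j) (q−1)^j.
  j = 0: C(10,0)·(6)^0 = 1·1 = 1.
  j = 1: C(10,1)·(6)^1 = 10·6 = 60.
  j = 2: C(10,2)·(6)^2 = 45·36 = 1620.
  j = 3: C(10,3)·(6)^3 = 120·216 = 25920.
  V_q(n, t) = 1 + 60 + 1620 + 25920 = 27601.
Step 2: q^n = 7^10 = 282475249.
Step 3: Hamming bound ⌊q^n / V_q(n,t)⌋ = ⌊282475249/27601⌋ = 10234.
Step 4: Compare |C| = 15514 to 10234: violated.
The claimed |C| lies above the Hamming bound, so no 7-ary code of length 10 with d ≥ 7 can have 15514 codewords.


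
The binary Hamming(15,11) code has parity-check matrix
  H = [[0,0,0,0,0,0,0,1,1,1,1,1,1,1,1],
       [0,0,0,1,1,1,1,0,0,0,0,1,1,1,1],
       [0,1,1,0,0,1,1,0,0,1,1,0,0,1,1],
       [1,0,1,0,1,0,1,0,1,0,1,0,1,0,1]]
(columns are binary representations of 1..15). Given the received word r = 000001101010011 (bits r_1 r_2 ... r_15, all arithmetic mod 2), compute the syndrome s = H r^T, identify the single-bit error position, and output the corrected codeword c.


s = (0, 0, 1, 0)^T, error position = 2, corrected codeword c = 010001101010011

Compute s = H r^T mod 2 one row at a time:
  s_1 = 0 + 1 + 0 + 1 + 0 + 0 + 1 + 1 = 4 ≡ 0 (mod 2).
  s_2 = 0 + 0 + 1 + 1 + 0 + 0 + 1 + 1 = 4 ≡ 0 (mod 2).
  s_3 = 0 + 0 + 1 + 1 + 0 + 1 + 1 + 1 = 5 ≡ 1 (mod 2).
  s_4 = 0 + 0 + 0 + 1 + 1 + 1 + 0 + 1 = 4 ≡ 0 (mod 2).
s = (0, 0, 1, 0)^T — this equals column 2 of H (binary 0010), so error is at position 2.
Correct: flip bit 2 of r = 000001101010011 to get c = 010001101010011.


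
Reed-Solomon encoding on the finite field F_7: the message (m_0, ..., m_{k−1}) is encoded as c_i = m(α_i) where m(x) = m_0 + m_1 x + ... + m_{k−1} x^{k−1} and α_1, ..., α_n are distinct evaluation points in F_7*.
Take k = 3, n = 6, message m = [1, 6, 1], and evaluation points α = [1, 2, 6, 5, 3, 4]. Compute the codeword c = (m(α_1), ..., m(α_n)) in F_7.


c = [1, 3, 3, 0, 0, 6]

Message polynomial: m(x) = 1 + 6·x + 1·x^2 (mod 7).
For each evaluation point α_i, compute m(α_i) mod 7:
  α_1 = 1: Horner steps 1 → 0 → 1, so m(1) = 1.
  α_2 = 2: Horner steps 1 → 1 → 3, so m(2) = 3.
  α_3 = 6: Horner steps 1 → 5 → 3, so m(6) = 3.
  α_4 = 5: Horner steps 1 → 4 → 0, so m(5) = 0.
  α_5 = 3: Horner steps 1 → 2 → 0, so m(3) = 0.
  α_6 = 4: Horner steps 1 → 3 → 6, so m(4) = 6.
Codeword c = [1, 3, 3, 0, 0, 6] ∈ F_7^6.


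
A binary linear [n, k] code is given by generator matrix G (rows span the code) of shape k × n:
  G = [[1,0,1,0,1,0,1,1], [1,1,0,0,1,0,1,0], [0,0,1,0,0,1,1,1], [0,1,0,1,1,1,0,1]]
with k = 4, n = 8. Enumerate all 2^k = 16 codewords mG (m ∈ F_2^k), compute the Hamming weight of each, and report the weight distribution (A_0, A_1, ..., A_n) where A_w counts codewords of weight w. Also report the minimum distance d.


Weight distribution: A_0 = 1, A_3 = 4, A_4 = 5, A_5 = 4, A_6 = 2. Minimum distance d = 3.

Enumerate all 2^4 = 16 messages m ∈ F_2^4.
For each, compute codeword c = mG in F_2^8, then tally its weight.
  m = 0000 → c = 00000000, weight = 0.
  m = 1000 → c = 10101011, weight = 5.
  m = 0100 → c = 11001010, weight = 4.
  m = 1100 → c = 01100001, weight = 3.
  m = 0010 → c = 00100111, weight = 4.
  m = 1010 → c = 10001100, weight = 3.
  m = 0110 → c = 11101101, weight = 6.
  m = 1110 → c = 01000110, weight = 3.
  m = 0001 → c = 01011101, weight = 5.
  m = 1001 → c = 11110110, weight = 6.
  m = 0101 → c = 10010111, weight = 5.
  m = 1101 → c = 00111100, weight = 4.
  m = 0011 → c = 01111010, weight = 5.
  m = 1011 → c = 11010001, weight = 4.
  m = 0111 → c = 10110000, weight = 3.
  m = 1111 → c = 00011011, weight = 4.
Tally weights:
  weight 0: 1 codewords.
  weight 3: 4 codewords.
  weight 4: 5 codewords.
  weight 5: 4 codewords.
  weight 6: 2 codewords.
Minimum distance d = smallest w > 0 with A_w > 0 = 3.
Sanity: Σ A_w = 16 = 2^4 = 16 ✓.


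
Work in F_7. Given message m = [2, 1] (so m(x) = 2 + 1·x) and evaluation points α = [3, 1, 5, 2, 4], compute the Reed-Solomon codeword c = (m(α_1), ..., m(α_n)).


c = [5, 3, 0, 4, 6]

Message polynomial: m(x) = 2 + 1·x (mod 7).
For each evaluation point α_i, compute m(α_i) mod 7:
  α_1 = 3: Horner steps 1 → 5, so m(3) = 5.
  α_2 = 1: Horner steps 1 → 3, so m(1) = 3.
  α_3 = 5: Horner steps 1 → 0, so m(5) = 0.
  α_4 = 2: Horner steps 1 → 4, so m(2) = 4.
  α_5 = 4: Horner steps 1 → 6, so m(4) = 6.
Codeword c = [5, 3, 0, 4, 6] ∈ F_7^5.


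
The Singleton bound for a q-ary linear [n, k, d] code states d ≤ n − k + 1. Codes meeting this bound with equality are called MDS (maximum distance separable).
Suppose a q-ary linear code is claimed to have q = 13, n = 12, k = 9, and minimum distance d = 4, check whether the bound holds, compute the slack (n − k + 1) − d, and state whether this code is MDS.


Singleton RHS = n − k + 1 = 4, slack = 0, bound satisfied, MDS.

Singleton bound: d ≤ n − k + 1.
Here n = 12, k = 9, so n − k + 1 = 4.
Given d = 4, check d ≤ 4: YES.
Slack = (n − k + 1) − d = 0.
The code is MDS (slack = 0).
Description: the claimed parameters are [12, 9, 4]_13; such a code would be MDS (meets Singleton bound).


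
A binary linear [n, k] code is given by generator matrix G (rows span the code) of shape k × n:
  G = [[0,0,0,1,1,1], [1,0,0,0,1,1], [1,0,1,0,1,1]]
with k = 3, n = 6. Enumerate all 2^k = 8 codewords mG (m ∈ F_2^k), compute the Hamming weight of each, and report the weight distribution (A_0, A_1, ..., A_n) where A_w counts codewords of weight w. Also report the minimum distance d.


Weight distribution: A_0 = 1, A_1 = 1, A_2 = 1, A_3 = 3, A_4 = 2. Minimum distance d = 1.

Enumerate all 2^3 = 8 messages m ∈ F_2^3.
For each, compute codeword c = mG in F_2^6, then tally its weight.
  m = 000 → c = 000000, weight = 0.
  m = 100 → c = 000111, weight = 3.
  m = 010 → c = 100011, weight = 3.
  m = 110 → c = 100100, weight = 2.
  m = 001 → c = 101011, weight = 4.
  m = 101 → c = 101100, weight = 3.
  m = 011 → c = 001000, weight = 1.
  m = 111 → c = 001111, weight = 4.
Tally weights:
  weight 0: 1 codewords.
  weight 1: 1 codewords.
  weight 2: 1 codewords.
  weight 3: 3 codewords.
  weight 4: 2 codewords.
Minimum distance d = smallest w > 0 with A_w > 0 = 1.
Sanity: Σ A_w = 8 = 2^3 = 8 ✓.


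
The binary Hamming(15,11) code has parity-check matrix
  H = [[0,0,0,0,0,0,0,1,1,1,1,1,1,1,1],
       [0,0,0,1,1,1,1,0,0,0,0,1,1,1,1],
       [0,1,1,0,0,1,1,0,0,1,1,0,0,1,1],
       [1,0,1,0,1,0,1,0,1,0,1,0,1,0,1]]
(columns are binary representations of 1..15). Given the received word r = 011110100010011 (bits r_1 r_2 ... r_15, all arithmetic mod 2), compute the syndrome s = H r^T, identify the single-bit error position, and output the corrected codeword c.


s = (1, 1, 0, 1)^T, error position = 13, corrected codeword c = 011110100010111

Compute s = H r^T mod 2 one row at a time:
  s_1 = 0 + 0 + 0 + 1 + 0 + 0 + 1 + 1 = 3 ≡ 1 (mod 2).
  s_2 = 1 + 1 + 0 + 1 + 0 + 0 + 1 + 1 = 5 ≡ 1 (mod 2).
  s_3 = 1 + 1 + 0 + 1 + 0 + 1 + 1 + 1 = 6 ≡ 0 (mod 2).
  s_4 = 0 + 1 + 1 + 1 + 0 + 1 + 0 + 1 = 5 ≡ 1 (mod 2).
s = (1, 1, 0, 1)^T — this equals column 13 of H (binary 1101), so error is at position 13.
Correct: flip bit 13 of r = 011110100010011 to get c = 011110100010111.


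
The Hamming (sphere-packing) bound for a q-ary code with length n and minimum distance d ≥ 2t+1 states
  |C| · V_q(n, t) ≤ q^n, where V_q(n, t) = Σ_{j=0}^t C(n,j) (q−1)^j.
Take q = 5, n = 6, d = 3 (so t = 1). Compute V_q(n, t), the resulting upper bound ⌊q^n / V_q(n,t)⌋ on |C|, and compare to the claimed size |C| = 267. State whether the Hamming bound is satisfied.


V_q(n, t) = 25, q^n = 15625, Hamming bound = 625, |C| = 267 ≤ bound (satisfied).

Step 1: Compute V_q(n, t) = Σ_{j=0}^1 C(n, j) (q−1)^j.
  j = 0: C(6,0)·(4)^0 = 1·1 = 1.
  j = 1: C(6,1)·(4)^1 = 6·4 = 24.
  V_q(n, t) = 1 + 24 = 25.
Step 2: q^n = 5^6 = 15625.
Step 3: Hamming bound ⌊q^n / V_q(n,t)⌋ = ⌊15625/25⌋ = 625.
Step 4: Compare |C| = 267 to 625: satisfied.
The claimed |C| lies below the Hamming bound.


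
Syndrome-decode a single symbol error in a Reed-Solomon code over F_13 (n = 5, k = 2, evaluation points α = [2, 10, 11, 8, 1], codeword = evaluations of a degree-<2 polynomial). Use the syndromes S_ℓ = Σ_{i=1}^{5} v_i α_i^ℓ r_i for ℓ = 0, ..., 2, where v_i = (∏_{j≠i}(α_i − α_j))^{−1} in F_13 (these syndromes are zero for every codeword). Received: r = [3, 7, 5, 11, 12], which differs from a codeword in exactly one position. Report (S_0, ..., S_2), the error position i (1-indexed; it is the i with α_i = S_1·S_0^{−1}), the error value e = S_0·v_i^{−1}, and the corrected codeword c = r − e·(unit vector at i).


S = (11, 9, 5), error at position 1, error magnitude e = 6, c = [10, 7, 5, 11, 12].

Step 1: column multipliers v_i = (∏_{j≠i}(α_i − α_j))^{−1} mod 13.
  i = 1 (α = 2): (2−10)(2−11)(2−8)(2−1) = (−8)·(−9)·(−6)·1 = −432 ≡ 10, so v_1 = 10^{−1} = 4 (mod 13).
  i = 2 (α = 10): (10−2)(10−11)(10−8)(10−1) = 8·(−1)·2·9 = −144 ≡ 12, so v_2 = 12^{−1} = 12 (mod 13).
  i = 3 (α = 11): (11−2)(11−10)(11−8)(11−1) = 9·1·3·10 = 270 ≡ 10, so v_3 = 10^{−1} = 4 (mod 13).
  i = 4 (α = 8): (8−2)(8−10)(8−11)(8−1) = 6·(−2)·(−3)·7 = 252 ≡ 5, so v_4 = 5^{−1} = 8 (mod 13).
  i = 5 (α = 1): (1−2)(1−10)(1−11)(1−8) = (−1)·(−9)·(−10)·(−7) = 630 ≡ 6, so v_5 = 6^{−1} = 11 (mod 13).
  v = [4, 12, 4, 8, 11].
Step 2: syndromes of r = [3, 7, 5, 11, 12] (all sums mod 13).
  S_0 = Σ v_i r_i = 4·3 + 12·7 + 4·5 + 8·11 + 11·12 = 336 ≡ 11.
  S_1 = Σ v_i α_i r_i = 4·2·3 + 12·10·7 + 4·11·5 + 8·8·11 + 11·1·12 = 1920 ≡ 9.
  α_i^2 mod 13 = [4, 9, 4, 12, 1].
  S_2 = Σ v_i α_i^2 r_i = 4·4·3 + 12·9·7 + 4·4·5 + 8·12·11 + 11·1·12 = 2072 ≡ 5.
  S = (11, 9, 5) ≠ 0, so r is not a codeword (an error is present).
Step 3: locate the error. For a single error e at position i, S_ℓ = v_i·e·α_i^ℓ, so α_err = S_1/S_0.
  S_0^{−1} = 11^{−1} = 6 (mod 13), so α_err = 9·6 = 54 ≡ 2 = α_1. Error position i = 1.
  Consistency check: S_2/S_1 = 5·3 = 15 ≡ 2 = α_err ✓ (single-error assumption holds).
Step 4: error magnitude e = S_0/v_1 = S_0·∏_{j≠1}(α_1 − α_j) = 11·10 = 110 ≡ 6 (mod 13).
Step 5: correct position 1: c_1 = r_1 − e = 3 − 6 ≡ 10 (mod 13). Hence c = [10, 7, 5, 11, 12].
  Check: interpolating c through the α_i gives m(x) = 1 + 11·x (degree < 2) with m(α_i) = c_i for every i, so c is indeed a codeword.


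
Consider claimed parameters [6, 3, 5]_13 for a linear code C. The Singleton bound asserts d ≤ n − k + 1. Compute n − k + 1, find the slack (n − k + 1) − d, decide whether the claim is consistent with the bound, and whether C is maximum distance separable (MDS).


Singleton RHS = n − k + 1 = 4, slack = -1, bound violated (no such code; not MDS).

Singleton bound: d ≤ n − k + 1.
Here n = 6, k = 3, so n − k + 1 = 4.
Given d = 5, check d ≤ 4: NO.
Slack = (n − k + 1) − d = -1.
The slack is negative: d = 5 exceeds n − k + 1 = 4 by 1, so the Singleton bound is violated and no linear [6, 3, 5]_13 code can exist. In particular it is not MDS (MDS requires d = n − k + 1 exactly).
Description: the claimed parameters are [6, 3, 5]_13; such a code would be impossible (violates the Singleton bound).


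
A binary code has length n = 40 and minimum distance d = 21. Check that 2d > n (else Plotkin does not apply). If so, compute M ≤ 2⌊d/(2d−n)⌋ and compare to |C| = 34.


Plotkin bound M ≤ 20; given |C| = 34 > bound (violated).

Check applicability: 2d = 42, n = 40.
2d − n = 2 > 0, so Plotkin applies.
Compute d/(2d−n) = 21/2 ≈ 10.5000.
⌊d/(2d−n)⌋ = 10.
Plotkin bound: M ≤ 2·10 = 20.
Given |C| = 34, check: VIOLATED.
This |C| is above the Plotkin bound, so no binary code with n = 40, d = 21 and 34 codewords exists.


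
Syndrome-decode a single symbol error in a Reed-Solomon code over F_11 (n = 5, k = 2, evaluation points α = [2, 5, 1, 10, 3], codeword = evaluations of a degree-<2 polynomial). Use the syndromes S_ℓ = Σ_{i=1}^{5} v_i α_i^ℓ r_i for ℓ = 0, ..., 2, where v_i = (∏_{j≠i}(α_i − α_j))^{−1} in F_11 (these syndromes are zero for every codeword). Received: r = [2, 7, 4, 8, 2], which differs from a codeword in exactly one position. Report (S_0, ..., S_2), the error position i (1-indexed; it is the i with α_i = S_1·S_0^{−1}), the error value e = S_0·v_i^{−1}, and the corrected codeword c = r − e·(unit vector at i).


S = (4, 1, 3), error at position 5, error magnitude e = 2, c = [2, 7, 4, 8, 0].

Step 1: column multipliers v_i = (∏_{j≠i}(α_i − α_j))^{−1} mod 11.
  i = 1 (α = 2): (2−5)(2−1)(2−10)(2−3) = (−3)·1·(−8)·(−1) = −24 ≡ 9, so v_1 = 9^{−1} = 5 (mod 11).
  i = 2 (α = 5): (5−2)(5−1)(5−10)(5−3) = 3·4·(−5)·2 = −120 ≡ 1, so v_2 = 1^{−1} = 1 (mod 11).
  i = 3 (α = 1): (1−2)(1−5)(1−10)(1−3) = (−1)·(−4)·(−9)·(−2) = 72 ≡ 6, so v_3 = 6^{−1} = 2 (mod 11).
  i = 4 (α = 10): (10−2)(10−5)(10−1)(10−3) = 8·5·9·7 = 2520 ≡ 1, so v_4 = 1^{−1} = 1 (mod 11).
  i = 5 (α = 3): (3−2)(3−5)(3−1)(3−10) = 1·(−2)·2·(−7) = 28 ≡ 6, so v_5 = 6^{−1} = 2 (mod 11).
  v = [5, 1, 2, 1, 2].
Step 2: syndromes of r = [2, 7, 4, 8, 2] (all sums mod 11).
  S_0 = Σ v_i r_i = 5·2 + 1·7 + 2·4 + 1·8 + 2·2 = 37 ≡ 4.
  S_1 = Σ v_i α_i r_i = 5·2·2 + 1·5·7 + 2·1·4 + 1·10·8 + 2·3·2 = 155 ≡ 1.
  α_i^2 mod 11 = [4, 3, 1, 1, 9].
  S_2 = Σ v_i α_i^2 r_i = 5·4·2 + 1·3·7 + 2·1·4 + 1·1·8 + 2·9·2 = 113 ≡ 3.
  S = (4, 1, 3) ≠ 0, so r is not a codeword (an error is present).
Step 3: locate the error. For a single error e at position i, S_ℓ = v_i·e·α_i^ℓ, so α_err = S_1/S_0.
  S_0^{−1} = 4^{−1} = 3 (mod 11), so α_err = 1·3 = 3 ≡ 3 = α_5. Error position i = 5.
  Consistency check: S_2/S_1 = 3·1 = 3 ≡ 3 = α_err ✓ (single-error assumption holds).
Step 4: error magnitude e = S_0/v_5 = S_0·∏_{j≠5}(α_5 − α_j) = 4·6 = 24 ≡ 2 (mod 11).
Step 5: correct position 5: c_5 = r_5 − e = 2 − 2 ≡ 0 (mod 11). Hence c = [2, 7, 4, 8, 0].
  Check: interpolating c through the α_i gives m(x) = 6 + 9·x (degree < 2) with m(α_i) = c_i for every i, so c is indeed a codeword.


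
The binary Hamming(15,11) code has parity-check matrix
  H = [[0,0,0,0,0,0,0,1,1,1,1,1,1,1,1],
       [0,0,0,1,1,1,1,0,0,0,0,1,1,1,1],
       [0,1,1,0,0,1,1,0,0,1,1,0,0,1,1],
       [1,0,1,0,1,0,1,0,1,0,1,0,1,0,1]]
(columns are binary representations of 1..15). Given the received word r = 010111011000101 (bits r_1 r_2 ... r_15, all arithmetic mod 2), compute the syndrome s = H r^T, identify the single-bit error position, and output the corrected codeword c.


s = (0, 1, 1, 0)^T, error position = 6, corrected codeword c = 010110011000101

Compute s = H r^T mod 2 one row at a time:
  s_1 = 1 + 1 + 0 + 0 + 0 + 1 + 0 + 1 = 4 ≡ 0 (mod 2).
  s_2 = 1 + 1 + 1 + 0 + 0 + 1 + 0 + 1 = 5 ≡ 1 (mod 2).
  s_3 = 1 + 0 + 1 + 0 + 0 + 0 + 0 + 1 = 3 ≡ 1 (mod 2).
  s_4 = 0 + 0 + 1 + 0 + 1 + 0 + 1 + 1 = 4 ≡ 0 (mod 2).
s = (0, 1, 1, 0)^T — this equals column 6 of H (binary 0110), so error is at position 6.
Correct: flip bit 6 of r = 010111011000101 to get c = 010110011000101.


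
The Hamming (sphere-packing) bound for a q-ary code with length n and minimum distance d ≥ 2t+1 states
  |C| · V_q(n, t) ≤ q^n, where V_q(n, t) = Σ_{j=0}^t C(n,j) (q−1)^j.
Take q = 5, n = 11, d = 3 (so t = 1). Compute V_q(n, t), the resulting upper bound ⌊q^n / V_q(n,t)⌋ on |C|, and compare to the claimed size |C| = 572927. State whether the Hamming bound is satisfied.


V_q(n, t) = 45, q^n = 48828125, Hamming bound = 1085069, |C| = 572927 ≤ bound (satisfied).

Step 1: Compute V_q(n, t) = Σ_{j=0}^1 C(n, j) (q−1)^j.
  j = 0: C(11,0)·(4)^0 = 1·1 = 1.
  j = 1: C(11,1)·(4)^1 = 11·4 = 44.
  V_q(n, t) = 1 + 44 = 45.
Step 2: q^n = 5^11 = 48828125.
Step 3: Hamming bound ⌊q^n / V_q(n,t)⌋ = ⌊48828125/45⌋ = 1085069.
Step 4: Compare |C| = 572927 to 1085069: satisfied.
The claimed |C| lies below the Hamming bound.


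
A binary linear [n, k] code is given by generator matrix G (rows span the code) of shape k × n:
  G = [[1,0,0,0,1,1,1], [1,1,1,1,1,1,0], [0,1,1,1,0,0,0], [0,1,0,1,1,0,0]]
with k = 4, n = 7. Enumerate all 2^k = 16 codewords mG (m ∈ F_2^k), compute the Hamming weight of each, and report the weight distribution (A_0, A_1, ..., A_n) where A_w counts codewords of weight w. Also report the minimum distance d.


Weight distribution: A_0 = 1, A_1 = 1, A_2 = 1, A_3 = 5, A_4 = 5, A_5 = 1, A_6 = 1, A_7 = 1. Minimum distance d = 1.

Enumerate all 2^4 = 16 messages m ∈ F_2^4.
For each, compute codeword c = mG in F_2^7, then tally its weight.
  m = 0000 → c = 0000000, weight = 0.
  m = 1000 → c = 1000111, weight = 4.
  m = 0100 → c = 1111110, weight = 6.
  m = 1100 → c = 0111001, weight = 4.
  m = 0010 → c = 0111000, weight = 3.
  m = 1010 → c = 1111111, weight = 7.
  m = 0110 → c = 1000110, weight = 3.
  m = 1110 → c = 0000001, weight = 1.
  m = 0001 → c = 0101100, weight = 3.
  m = 1001 → c = 1101011, weight = 5.
  m = 0101 → c = 1010010, weight = 3.
  m = 1101 → c = 0010101, weight = 3.
  m = 0011 → c = 0010100, weight = 2.
  m = 1011 → c = 1010011, weight = 4.
  m = 0111 → c = 1101010, weight = 4.
  m = 1111 → c = 0101101, weight = 4.
Tally weights:
  weight 0: 1 codewords.
  weight 1: 1 codewords.
  weight 2: 1 codewords.
  weight 3: 5 codewords.
  weight 4: 5 codewords.
  weight 5: 1 codewords.
  weight 6: 1 codewords.
  weight 7: 1 codewords.
Minimum distance d = smallest w > 0 with A_w > 0 = 1.
Sanity: Σ A_w = 16 = 2^4 = 16 ✓.


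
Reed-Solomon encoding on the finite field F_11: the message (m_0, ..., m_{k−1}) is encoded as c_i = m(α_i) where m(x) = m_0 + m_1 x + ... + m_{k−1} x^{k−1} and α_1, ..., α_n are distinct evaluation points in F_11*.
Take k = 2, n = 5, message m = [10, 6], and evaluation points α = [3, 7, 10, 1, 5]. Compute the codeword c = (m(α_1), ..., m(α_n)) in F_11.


c = [6, 8, 4, 5, 7]

Message polynomial: m(x) = 10 + 6·x (mod 11).
For each evaluation point α_i, compute m(α_i) mod 11:
  α_1 = 3: Horner steps 6 → 6, so m(3) = 6.
  α_2 = 7: Horner steps 6 → 8, so m(7) = 8.
  α_3 = 10: Horner steps 6 → 4, so m(10) = 4.
  α_4 = 1: Horner steps 6 → 5, so m(1) = 5.
  α_5 = 5: Horner steps 6 → 7, so m(5) = 7.
Codeword c = [6, 8, 4, 5, 7] ∈ F_11^5.


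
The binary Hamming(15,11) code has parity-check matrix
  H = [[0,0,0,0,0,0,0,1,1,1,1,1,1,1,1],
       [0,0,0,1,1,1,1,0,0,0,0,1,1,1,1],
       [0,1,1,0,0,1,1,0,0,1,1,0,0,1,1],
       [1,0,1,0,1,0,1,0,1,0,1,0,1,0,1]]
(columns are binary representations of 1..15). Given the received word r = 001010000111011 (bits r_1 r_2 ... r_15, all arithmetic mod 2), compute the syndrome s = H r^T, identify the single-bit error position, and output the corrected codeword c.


s = (1, 0, 1, 0)^T, error position = 10, corrected codeword c = 001010000011011

Compute s = H r^T mod 2 one row at a time:
  s_1 = 0 + 0 + 1 + 1 + 1 + 0 + 1 + 1 = 5 ≡ 1 (mod 2).
  s_2 = 0 + 1 + 0 + 0 + 1 + 0 + 1 + 1 = 4 ≡ 0 (mod 2).
  s_3 = 0 + 1 + 0 + 0 + 1 + 1 + 1 + 1 = 5 ≡ 1 (mod 2).
  s_4 = 0 + 1 + 1 + 0 + 0 + 1 + 0 + 1 = 4 ≡ 0 (mod 2).
s = (1, 0, 1, 0)^T — this equals column 10 of H (binary 1010), so error is at position 10.
Correct: flip bit 10 of r = 001010000111011 to get c = 001010000011011.


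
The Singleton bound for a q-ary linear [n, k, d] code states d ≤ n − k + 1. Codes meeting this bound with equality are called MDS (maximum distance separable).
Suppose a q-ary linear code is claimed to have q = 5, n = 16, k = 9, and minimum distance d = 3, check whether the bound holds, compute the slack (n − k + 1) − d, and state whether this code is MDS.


Singleton RHS = n − k + 1 = 8, slack = 5, bound satisfied, not MDS.

Singleton bound: d ≤ n − k + 1.
Here n = 16, k = 9, so n − k + 1 = 8.
Given d = 3, check d ≤ 8: YES.
Slack = (n − k + 1) − d = 5.
The code is NOT MDS (slack = 5 > 0).
Description: the claimed parameters are [16, 9, 3]_5; such a code would be non-MDS.


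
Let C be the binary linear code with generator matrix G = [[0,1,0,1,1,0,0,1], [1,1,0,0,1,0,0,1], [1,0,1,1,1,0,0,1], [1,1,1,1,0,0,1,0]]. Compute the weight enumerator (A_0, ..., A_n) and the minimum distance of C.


Weight distribution: A_0 = 1, A_2 = 3, A_3 = 4, A_4 = 3, A_5 = 4, A_6 = 1. Minimum distance d = 2.

Enumerate all 2^4 = 16 messages m ∈ F_2^4.
For each, compute codeword c = mG in F_2^8, then tally its weight.
  m = 0000 → c = 00000000, weight = 0.
  m = 1000 → c = 01011001, weight = 4.
  m = 0100 → c = 11001001, weight = 4.
  m = 1100 → c = 10010000, weight = 2.
  m = 0010 → c = 10111001, weight = 5.
  m = 1010 → c = 11100000, weight = 3.
  m = 0110 → c = 01110000, weight = 3.
  m = 1110 → c = 00101001, weight = 3.
  m = 0001 → c = 11110010, weight = 5.
  m = 1001 → c = 10101011, weight = 5.
  m = 0101 → c = 00111011, weight = 5.
  m = 1101 → c = 01100010, weight = 3.
  m = 0011 → c = 01001011, weight = 4.
  m = 1011 → c = 00010010, weight = 2.
  m = 0111 → c = 10000010, weight = 2.
  m = 1111 → c = 11011011, weight = 6.
Tally weights:
  weight 0: 1 codewords.
  weight 2: 3 codewords.
  weight 3: 4 codewords.
  weight 4: 3 codewords.
  weight 5: 4 codewords.
  weight 6: 1 codewords.
Minimum distance d = smallest w > 0 with A_w > 0 = 2.
Sanity: Σ A_w = 16 = 2^4 = 16 ✓.


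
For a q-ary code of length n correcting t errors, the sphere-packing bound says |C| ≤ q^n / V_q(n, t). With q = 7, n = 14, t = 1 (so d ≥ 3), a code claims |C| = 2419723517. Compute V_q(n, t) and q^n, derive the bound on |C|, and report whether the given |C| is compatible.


V_q(n, t) = 85, q^n = 678223072849, Hamming bound = 7979094974, |C| = 2419723517 ≤ bound (satisfied).

Step 1: Compute V_q(n, t) = Σ_{j=0}^1 C(n, j) (q−1)^j.
  j = 0: C(14,0)·(6)^0 = 1·1 = 1.
  j = 1: C(14,1)·(6)^1 = 14·6 = 84.
  V_q(n, t) = 1 + 84 = 85.
Step 2: q^n = 7^14 = 678223072849.
Step 3: Hamming bound ⌊q^n / V_q(n,t)⌋ = ⌊678223072849/85⌋ = 7979094974.
Step 4: Compare |C| = 2419723517 to 7979094974: satisfied.
The claimed |C| lies below the Hamming bound.


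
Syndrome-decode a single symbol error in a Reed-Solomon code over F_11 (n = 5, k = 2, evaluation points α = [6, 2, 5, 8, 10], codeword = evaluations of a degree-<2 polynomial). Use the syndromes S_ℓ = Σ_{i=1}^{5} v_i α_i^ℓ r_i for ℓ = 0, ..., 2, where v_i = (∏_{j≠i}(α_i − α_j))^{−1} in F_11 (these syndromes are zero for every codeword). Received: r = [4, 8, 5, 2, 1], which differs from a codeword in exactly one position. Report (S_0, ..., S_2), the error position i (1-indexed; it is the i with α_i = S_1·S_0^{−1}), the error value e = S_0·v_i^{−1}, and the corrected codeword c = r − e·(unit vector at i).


S = (1, 10, 1), error at position 5, error magnitude e = 1, c = [4, 8, 5, 2, 0].

Step 1: column multipliers v_i = (∏_{j≠i}(α_i − α_j))^{−1} mod 11.
  i = 1 (α = 6): (6−2)(6−5)(6−8)(6−10) = 4·1·(−2)·(−4) = 32 ≡ 10, so v_1 = 10^{−1} = 10 (mod 11).
  i = 2 (α = 2): (2−6)(2−5)(2−8)(2−10) = (−4)·(−3)·(−6)·(−8) = 576 ≡ 4, so v_2 = 4^{−1} = 3 (mod 11).
  i = 3 (α = 5): (5−6)(5−2)(5−8)(5−10) = (−1)·3·(−3)·(−5) = −45 ≡ 10, so v_3 = 10^{−1} = 10 (mod 11).
  i = 4 (α = 8): (8−6)(8−2)(8−5)(8−10) = 2·6·3·(−2) = −72 ≡ 5, so v_4 = 5^{−1} = 9 (mod 11).
  i = 5 (α = 10): (10−6)(10−2)(10−5)(10−8) = 4·8·5·2 = 320 ≡ 1, so v_5 = 1^{−1} = 1 (mod 11).
  v = [10, 3, 10, 9, 1].
Step 2: syndromes of r = [4, 8, 5, 2, 1] (all sums mod 11).
  S_0 = Σ v_i r_i = 10·4 + 3·8 + 10·5 + 9·2 + 1·1 = 133 ≡ 1.
  S_1 = Σ v_i α_i r_i = 10·6·4 + 3·2·8 + 10·5·5 + 9·8·2 + 1·10·1 = 692 ≡ 10.
  α_i^2 mod 11 = [3, 4, 3, 9, 1].
  S_2 = Σ v_i α_i^2 r_i = 10·3·4 + 3·4·8 + 10·3·5 + 9·9·2 + 1·1·1 = 529 ≡ 1.
  S = (1, 10, 1) ≠ 0, so r is not a codeword (an error is present).
Step 3: locate the error. For a single error e at position i, S_ℓ = v_i·e·α_i^ℓ, so α_err = S_1/S_0.
  S_0^{−1} = 1^{−1} = 1 (mod 11), so α_err = 10·1 = 10 ≡ 10 = α_5. Error position i = 5.
  Consistency check: S_2/S_1 = 1·10 = 10 ≡ 10 = α_err ✓ (single-error assumption holds).
Step 4: error magnitude e = S_0/v_5 = S_0·∏_{j≠5}(α_5 − α_j) = 1·1 = 1 ≡ 1 (mod 11).
Step 5: correct position 5: c_5 = r_5 − e = 1 − 1 ≡ 0 (mod 11). Hence c = [4, 8, 5, 2, 0].
  Check: interpolating c through the α_i gives m(x) = 10 + 10·x (degree < 2) with m(α_i) = c_i for every i, so c is indeed a codeword.


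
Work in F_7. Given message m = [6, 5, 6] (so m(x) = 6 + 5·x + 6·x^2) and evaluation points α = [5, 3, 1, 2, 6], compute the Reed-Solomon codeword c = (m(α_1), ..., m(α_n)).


c = [6, 5, 3, 5, 0]

Message polynomial: m(x) = 6 + 5·x + 6·x^2 (mod 7).
For each evaluation point α_i, compute m(α_i) mod 7:
  α_1 = 5: Horner steps 6 → 0 → 6, so m(5) = 6.
  α_2 = 3: Horner steps 6 → 2 → 5, so m(3) = 5.
  α_3 = 1: Horner steps 6 → 4 → 3, so m(1) = 3.
  α_4 = 2: Horner steps 6 → 3 → 5, so m(2) = 5.
  α_5 = 6: Horner steps 6 → 6 → 0, so m(6) = 0.
Codeword c = [6, 5, 3, 5, 0] ∈ F_7^5.


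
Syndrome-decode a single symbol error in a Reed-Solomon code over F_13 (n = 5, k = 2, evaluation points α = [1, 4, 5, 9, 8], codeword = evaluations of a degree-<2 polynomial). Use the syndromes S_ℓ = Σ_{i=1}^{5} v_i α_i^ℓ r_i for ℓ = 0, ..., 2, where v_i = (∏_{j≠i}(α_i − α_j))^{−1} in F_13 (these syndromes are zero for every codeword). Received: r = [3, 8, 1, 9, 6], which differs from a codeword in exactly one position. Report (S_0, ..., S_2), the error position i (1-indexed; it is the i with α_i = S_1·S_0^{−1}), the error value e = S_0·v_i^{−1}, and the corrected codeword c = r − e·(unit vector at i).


S = (9, 3, 1), error at position 4, error magnitude e = 10, c = [3, 8, 1, 12, 6].

Step 1: column multipliers v_i = (∏_{j≠i}(α_i − α_j))^{−1} mod 13.
  i = 1 (α = 1): (1−4)(1−5)(1−9)(1−8) = (−3)·(−4)·(−8)·(−7) = 672 ≡ 9, so v_1 = 9^{−1} = 3 (mod 13).
  i = 2 (α = 4): (4−1)(4−5)(4−9)(4−8) = 3·(−1)·(−5)·(−4) = −60 ≡ 5, so v_2 = 5^{−1} = 8 (mod 13).
  i = 3 (α = 5): (5−1)(5−4)(5−9)(5−8) = 4·1·(−4)·(−3) = 48 ≡ 9, so v_3 = 9^{−1} = 3 (mod 13).
  i = 4 (α = 9): (9−1)(9−4)(9−5)(9−8) = 8·5·4·1 = 160 ≡ 4, so v_4 = 4^{−1} = 10 (mod 13).
  i = 5 (α = 8): (8−1)(8−4)(8−5)(8−9) = 7·4·3·(−1) = −84 ≡ 7, so v_5 = 7^{−1} = 2 (mod 13).
  v = [3, 8, 3, 10, 2].
Step 2: syndromes of r = [3, 8, 1, 9, 6] (all sums mod 13).
  S_0 = Σ v_i r_i = 3·3 + 8·8 + 3·1 + 10·9 + 2·6 = 178 ≡ 9.
  S_1 = Σ v_i α_i r_i = 3·1·3 + 8·4·8 + 3·5·1 + 10·9·9 + 2·8·6 = 1186 ≡ 3.
  α_i^2 mod 13 = [1, 3, 12, 3, 12].
  S_2 = Σ v_i α_i^2 r_i = 3·1·3 + 8·3·8 + 3·12·1 + 10·3·9 + 2·12·6 = 651 ≡ 1.
  S = (9, 3, 1) ≠ 0, so r is not a codeword (an error is present).
Step 3: locate the error. For a single error e at position i, S_ℓ = v_i·e·α_i^ℓ, so α_err = S_1/S_0.
  S_0^{−1} = 9^{−1} = 3 (mod 13), so α_err = 3·3 = 9 ≡ 9 = α_4. Error position i = 4.
  Consistency check: S_2/S_1 = 1·9 = 9 ≡ 9 = α_err ✓ (single-error assumption holds).
Step 4: error magnitude e = S_0/v_4 = S_0·∏_{j≠4}(α_4 − α_j) = 9·4 = 36 ≡ 10 (mod 13).
Step 5: correct position 4: c_4 = r_4 − e = 9 − 10 ≡ 12 (mod 13). Hence c = [3, 8, 1, 12, 6].
  Check: interpolating c through the α_i gives m(x) = 10 + 6·x (degree < 2) with m(α_i) = c_i for every i, so c is indeed a codeword.


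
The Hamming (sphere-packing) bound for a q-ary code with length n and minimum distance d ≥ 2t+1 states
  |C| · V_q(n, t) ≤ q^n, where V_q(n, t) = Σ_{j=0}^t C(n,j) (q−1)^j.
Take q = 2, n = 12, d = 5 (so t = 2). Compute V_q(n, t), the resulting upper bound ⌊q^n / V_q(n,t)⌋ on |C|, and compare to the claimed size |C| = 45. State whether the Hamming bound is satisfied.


V_q(n, t) = 79, q^n = 4096, Hamming bound = 51, |C| = 45 ≤ bound (satisfied).

Step 1: Compute V_q(n, t) = Σ_{j=0}^2 C(n, j) (q−1)^j.
  j = 0: C(12,0)·(1)^0 = 1·1 = 1.
  j = 1: C(12,1)·(1)^1 = 12·1 = 12.
  j = 2: C(12,2)·(1)^2 = 66·1 = 66.
  V_q(n, t) = 1 + 12 + 66 = 79.
Step 2: q^n = 2^12 = 4096.
Step 3: Hamming bound ⌊q^n / V_q(n,t)⌋ = ⌊4096/79⌋ = 51.
Step 4: Compare |C| = 45 to 51: satisfied.
The claimed |C| lies below the Hamming bound.


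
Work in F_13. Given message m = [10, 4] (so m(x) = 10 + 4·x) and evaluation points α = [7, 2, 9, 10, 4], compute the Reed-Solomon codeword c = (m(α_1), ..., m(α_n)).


c = [12, 5, 7, 11, 0]

Message polynomial: m(x) = 10 + 4·x (mod 13).
For each evaluation point α_i, compute m(α_i) mod 13:
  α_1 = 7: Horner steps 4 → 12, so m(7) = 12.
  α_2 = 2: Horner steps 4 → 5, so m(2) = 5.
  α_3 = 9: Horner steps 4 → 7, so m(9) = 7.
  α_4 = 10: Horner steps 4 → 11, so m(10) = 11.
  α_5 = 4: Horner steps 4 → 0, so m(4) = 0.
Codeword c = [12, 5, 7, 11, 0] ∈ F_13^5.
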